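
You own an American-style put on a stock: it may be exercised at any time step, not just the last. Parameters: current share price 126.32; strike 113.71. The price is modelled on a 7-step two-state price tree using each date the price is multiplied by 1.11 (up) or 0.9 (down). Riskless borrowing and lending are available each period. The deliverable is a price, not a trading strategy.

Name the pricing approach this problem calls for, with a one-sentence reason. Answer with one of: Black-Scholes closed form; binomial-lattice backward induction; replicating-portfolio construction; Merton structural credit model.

Key observation: an American put (K = 113.71, S₀ = 126.32) on a 7-date tree has no closed form — the optimal stopping decision is embedded and must be resolved recursively from expiry.

framework: binomial-lattice backward induction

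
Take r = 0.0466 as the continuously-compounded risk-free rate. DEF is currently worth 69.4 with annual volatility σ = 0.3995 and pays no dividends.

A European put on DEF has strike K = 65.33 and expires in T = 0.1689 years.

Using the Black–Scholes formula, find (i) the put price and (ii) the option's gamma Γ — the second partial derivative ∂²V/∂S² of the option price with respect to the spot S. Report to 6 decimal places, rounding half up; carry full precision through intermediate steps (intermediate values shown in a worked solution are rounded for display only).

price = 2.473189
Γ = 0.030927

σ√T = 0.3995·√0.1689 = 0.164184
d₁ = (ln(S/K) + (r+σ²/2)T) / (σ√T) = (ln(69.4/65.33) + (0.0466+0.3995²/2)·0.1689) / 0.164184 = (0.060436 + 0.021349) / 0.164184 = 0.498126
d₂ = d₁ − σ√T = 0.498126 − 0.164184 = 0.333942
e^{−rT} = 0.992160
N(−d₁) = 0.309198,  N(−d₂) = 0.369212
Put price V = K·e^{−rT}·N(−d₂) − S·N(−d₁) = 23.931498 − 21.458310 = 2.473189
φ(d₁) = (1/√(2π))·e^{−d₁²/2} = 0.352395
Γ = φ(d₁) / (S·σ·√T) = 0.030927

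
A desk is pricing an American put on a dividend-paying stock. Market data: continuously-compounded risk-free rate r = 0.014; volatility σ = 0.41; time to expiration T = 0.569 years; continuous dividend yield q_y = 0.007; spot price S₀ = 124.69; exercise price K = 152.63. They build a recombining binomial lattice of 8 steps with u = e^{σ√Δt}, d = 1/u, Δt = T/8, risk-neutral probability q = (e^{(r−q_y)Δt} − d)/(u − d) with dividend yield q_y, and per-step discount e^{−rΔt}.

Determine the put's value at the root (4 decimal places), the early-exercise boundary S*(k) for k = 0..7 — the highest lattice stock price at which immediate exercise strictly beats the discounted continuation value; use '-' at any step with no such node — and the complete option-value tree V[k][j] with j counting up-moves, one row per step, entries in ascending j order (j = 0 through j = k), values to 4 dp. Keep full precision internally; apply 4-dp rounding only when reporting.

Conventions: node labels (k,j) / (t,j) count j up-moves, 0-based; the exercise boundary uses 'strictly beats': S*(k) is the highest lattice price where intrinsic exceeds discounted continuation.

params: Δt=0.07112 u=1.11555 d=0.89642 q=0.47496 e^(-rΔt)=0.99900
t_8 payoffs: 100.6386 87.9297 72.1141 52.4326 27.9400 0.0000 0.0000 0.0000 0.0000
t_7: node(7,0) S=57.9988 payoff=94.6312 vs cont=94.5081 → 94.6312 [stop]  node(7,1) S=72.1762 payoff=80.4538 vs cont=80.3378 → 80.4538 [stop]  node(7,2) S=89.8192 payoff=62.8108 vs cont=62.7036 → 62.8108 [stop]  node(7,3) S=111.7749 payoff=40.8551 vs cont=40.7589 → 40.8551 [stop]  node(7,4) S=139.0974 payoff=13.5326 vs cont=14.6549 → 14.6549 [wait]  node(7,5) S=173.0988 payoff=0.0000 vs cont=0.0000 → 0.0000 [wait]  node(7,6) S=215.4116 payoff=0.0000 vs cont=0.0000 → 0.0000 [wait]  node(7,7) S=268.0675 payoff=0.0000 vs cont=0.0000 → 0.0000 [wait]  ⇒ S*(7)=111.7749
t_6: node(6,0) S=64.7003 payoff=87.9297 vs cont=87.8099 → 87.9297 [stop]  node(6,1) S=80.5159 payoff=72.1141 vs cont=72.0023 → 72.1141 [stop]  node(6,2) S=100.1974 payoff=52.4326 vs cont=52.3305 → 52.4326 [stop]  node(6,3) S=124.6900 payoff=27.9400 vs cont=28.3827 → 28.3827 [wait]  node(6,4) S=155.1696 payoff=0.0000 vs cont=7.6867 → 7.6867 [wait]  node(6,5) S=193.0997 payoff=0.0000 vs cont=0.0000 → 0.0000 [wait]  node(6,6) S=240.3016 payoff=0.0000 vs cont=0.0000 → 0.0000 [wait]  ⇒ S*(6)=100.1974
t_5: node(5,0) S=72.1762 payoff=80.4538 vs cont=80.3378 → 80.4538 [stop]  node(5,1) S=89.8192 payoff=62.8108 vs cont=62.7036 → 62.8108 [stop]  node(5,2) S=111.7749 payoff=40.8551 vs cont=40.9689 → 40.9689 [wait]  node(5,3) S=139.0974 payoff=13.5326 vs cont=18.5344 → 18.5344 [wait]  node(5,4) S=173.0988 payoff=0.0000 vs cont=4.0318 → 4.0318 [wait]  node(5,5) S=215.4116 payoff=0.0000 vs cont=0.0000 → 0.0000 [wait]  ⇒ S*(5)=89.8192
t_4: node(4,0) S=80.5159 payoff=72.1141 vs cont=72.0023 → 72.1141 [stop]  node(4,1) S=100.1974 payoff=52.4326 vs cont=52.3845 → 52.4326 [stop]  node(4,2) S=124.6900 payoff=27.9400 vs cont=30.2832 → 30.2832 [wait]  node(4,3) S=155.1696 payoff=0.0000 vs cont=11.6346 → 11.6346 [wait]  node(4,4) S=193.0997 payoff=0.0000 vs cont=2.1147 → 2.1147 [wait]  ⇒ S*(4)=100.1974
t_3: node(3,0) S=89.8192 payoff=62.8108 vs cont=62.7036 → 62.8108 [stop]  node(3,1) S=111.7749 payoff=40.8551 vs cont=41.8707 → 41.8707 [wait]  node(3,2) S=139.0974 payoff=13.5326 vs cont=21.4044 → 21.4044 [wait]  node(3,3) S=173.0988 payoff=0.0000 vs cont=7.1059 → 7.1059 [wait]  ⇒ S*(3)=89.8192
t_2: node(2,0) S=100.1974 payoff=52.4326 vs cont=52.8124 → 52.8124 [wait]  node(2,1) S=124.6900 payoff=27.9400 vs cont=32.1180 → 32.1180 [wait]  node(2,2) S=155.1696 payoff=0.0000 vs cont=14.5986 → 14.5986 [wait]  ⇒ S*(2)=-
t_1: node(1,0) S=111.7749 payoff=40.8551 vs cont=42.9405 → 42.9405 [wait]  node(1,1) S=139.0974 payoff=13.5326 vs cont=23.7732 → 23.7732 [wait]  ⇒ S*(1)=-
t_0: node(0,0) S=124.6900 payoff=27.9400 vs cont=33.8031 → 33.8031 [wait]  ⇒ S*(0)=-

price = 33.8031
boundary = - - - 89.8192 100.1974 89.8192 100.1974 111.7749
tree:
33.8031
42.9405 23.7732
52.8124 32.1180 14.5986
62.8108 41.8707 21.4044 7.1059
72.1141 52.4326 30.2832 11.6346 2.1147
80.4538 62.8108 40.9689 18.5344 4.0318 0.0000
87.9297 72.1141 52.4326 28.3827 7.6867 0.0000 0.0000
94.6312 80.4538 62.8108 40.8551 14.6549 0.0000 0.0000 0.0000
100.6386 87.9297 72.1141 52.4326 27.9400 0.0000 0.0000 0.0000 0.0000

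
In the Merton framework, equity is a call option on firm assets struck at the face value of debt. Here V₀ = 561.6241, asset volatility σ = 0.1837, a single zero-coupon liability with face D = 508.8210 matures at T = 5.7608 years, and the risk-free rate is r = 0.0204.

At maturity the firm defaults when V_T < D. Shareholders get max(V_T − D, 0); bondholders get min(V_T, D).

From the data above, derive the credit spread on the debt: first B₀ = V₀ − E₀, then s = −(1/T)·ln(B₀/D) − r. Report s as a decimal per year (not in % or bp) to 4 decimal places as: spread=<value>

spread=0.0178

Apply the equity-as-call identities (strike 508.8210, horizon 5.7608 years):
d₁ = [ln(V₀/D) + (r + σ²/2)T] / (σ√T)
   = [ln(561.6241/508.8210) + (0.0204 + 0.5·0.1837²)·5.7608] / (0.1837·√5.7608)
   = [0.098736 + 0.214721] / 0.440911 = 0.710933
d₂ = d₁ − σ√T = 0.710933 − 0.440911 = 0.270022
N(d₁) = 0.761437,  N(d₂) = 0.606428,  e^(−rT) = 0.889122
E₀ = V₀·N(d₁) − D·e^(−rT)·N(d₂)
   = 561.6241·0.761437 − 508.8210·0.889122·0.606428 = 153.290663
B₀ = V₀ − E₀ = 561.6241 − 153.290663 = 408.333437
spread = −(1/T)·ln(B₀/D) − r = −(1/5.7608)·ln(408.333437/508.8210) − 0.0204 = 0.01779126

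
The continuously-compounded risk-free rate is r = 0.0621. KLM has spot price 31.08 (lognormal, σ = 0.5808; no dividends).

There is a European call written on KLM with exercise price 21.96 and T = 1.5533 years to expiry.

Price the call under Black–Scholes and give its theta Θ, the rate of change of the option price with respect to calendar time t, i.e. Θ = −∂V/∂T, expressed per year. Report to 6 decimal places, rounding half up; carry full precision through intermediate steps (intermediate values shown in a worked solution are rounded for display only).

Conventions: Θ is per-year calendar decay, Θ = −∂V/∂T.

price = 14.011220
Θ = -2.538006

σ√T = 0.5808·√1.5533 = 0.723860
d₁ = (ln(S/K) + (r+σ²/2)T) / (σ√T) = (ln(31.08/21.96) + (0.0621+0.5808²/2)·1.5533) / 0.723860 = (0.347342 + 0.358446) / 0.723860 = 0.975035
d₂ = d₁ − σ√T = 0.975035 − 0.723860 = 0.251175
e^{−rT} = 0.908046
N(d₁) = 0.835228,  N(d₂) = 0.599161
Call price V = S·N(d₁) − K·e^{−rT}·N(d₂) = 25.958901 − 11.947681 = 14.011220
φ(d₁) = (1/√(2π))·e^{−d₁²/2} = 0.248010
Θ = −S·φ(d₁)·σ/(2√T) − r·K·e^{−rT}·N(d₂) = −1.796055 − 0.741951 = -2.538006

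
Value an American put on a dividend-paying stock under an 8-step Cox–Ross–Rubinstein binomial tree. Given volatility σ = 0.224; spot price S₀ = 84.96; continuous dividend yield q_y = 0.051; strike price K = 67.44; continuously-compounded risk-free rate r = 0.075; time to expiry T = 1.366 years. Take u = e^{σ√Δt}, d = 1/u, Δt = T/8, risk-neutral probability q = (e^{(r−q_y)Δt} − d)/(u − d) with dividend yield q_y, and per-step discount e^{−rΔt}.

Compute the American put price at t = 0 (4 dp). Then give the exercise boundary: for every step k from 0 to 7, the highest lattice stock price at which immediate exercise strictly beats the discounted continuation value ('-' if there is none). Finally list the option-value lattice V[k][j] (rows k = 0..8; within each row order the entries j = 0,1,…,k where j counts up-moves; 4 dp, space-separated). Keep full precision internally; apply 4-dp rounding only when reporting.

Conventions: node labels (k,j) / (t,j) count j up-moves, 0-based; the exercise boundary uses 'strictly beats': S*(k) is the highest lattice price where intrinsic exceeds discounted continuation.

price = 1.5396
boundary = - - - - - 53.4836 48.7553 53.4836
tree:
1.5396
2.5313 0.5838
4.0695 1.0525 0.1284
6.3658 1.8694 0.2596 0.0000
9.6263 3.2569 0.5248 0.0000 0.0000
13.9564 5.5280 1.0610 0.0000 0.0000 0.0000
18.6847 9.0398 2.1453 0.0000 0.0000 0.0000 0.0000
22.9950 13.9564 4.3374 0.0000 0.0000 0.0000 0.0000 0.0000
26.9242 18.6847 8.7695 0.0000 0.0000 0.0000 0.0000 0.0000 0.0000

Δt=0.17075  u=1.09698  d=0.91159  q=0.49903  discount=0.98728
step 8 (expiry): payoffs max(K−S,0) = 26.9242 18.6847 8.7695 0.0000 0.0000 0.0000 0.0000 0.0000 0.0000
step 7: (k=7,j=0): S=44.4450, K−S=22.9950, hold=22.5222 ⇒ V=22.9950 exercise | (k=7,j=1): S=53.4836, K−S=13.9564, hold=13.5620 ⇒ V=13.9564 exercise | (k=7,j=2): S=64.3603, K−S=3.0797, hold=4.3374 ⇒ V=4.3374 continue | (k=7,j=3): S=77.4490, K−S=0.0000, hold=0.0000 ⇒ V=0.0000 continue | (k=7,j=4): S=93.1994, K−S=0.0000, hold=0.0000 ⇒ V=0.0000 continue | (k=7,j=5): S=112.1530, K−S=0.0000, hold=0.0000 ⇒ V=0.0000 continue | (k=7,j=6): S=134.9610, K−S=0.0000, hold=0.0000 ⇒ V=0.0000 continue | (k=7,j=7): S=162.4074, K−S=0.0000, hold=0.0000 ⇒ V=0.0000 continue  boundary S*=53.4836
step 6: (k=6,j=0): S=48.7553, K−S=18.6847, hold=18.2493 ⇒ V=18.6847 exercise | (k=6,j=1): S=58.6705, K−S=8.7695, hold=9.0398 ⇒ V=9.0398 continue | (k=6,j=2): S=70.6020, K−S=0.0000, hold=2.1453 ⇒ V=2.1453 continue | (k=6,j=3): S=84.9600, K−S=0.0000, hold=0.0000 ⇒ V=0.0000 continue | (k=6,j=4): S=102.2379, K−S=0.0000, hold=0.0000 ⇒ V=0.0000 continue | (k=6,j=5): S=123.0296, K−S=0.0000, hold=0.0000 ⇒ V=0.0000 continue | (k=6,j=6): S=148.0495, K−S=0.0000, hold=0.0000 ⇒ V=0.0000 continue  boundary S*=48.7553
step 5: (k=5,j=0): S=53.4836, K−S=13.9564, hold=13.6951 ⇒ V=13.9564 exercise | (k=5,j=1): S=64.3603, K−S=3.0797, hold=5.5280 ⇒ V=5.5280 continue | (k=5,j=2): S=77.4490, K−S=0.0000, hold=1.0610 ⇒ V=1.0610 continue | (k=5,j=3): S=93.1994, K−S=0.0000, hold=0.0000 ⇒ V=0.0000 continue | (k=5,j=4): S=112.1530, K−S=0.0000, hold=0.0000 ⇒ V=0.0000 continue | (k=5,j=5): S=134.9610, K−S=0.0000, hold=0.0000 ⇒ V=0.0000 continue  boundary S*=53.4836
step 4: (k=4,j=0): S=58.6705, K−S=8.7695, hold=9.6263 ⇒ V=9.6263 continue | (k=4,j=1): S=70.6020, K−S=0.0000, hold=3.2569 ⇒ V=3.2569 continue | (k=4,j=2): S=84.9600, K−S=0.0000, hold=0.5248 ⇒ V=0.5248 continue | (k=4,j=3): S=102.2379, K−S=0.0000, hold=0.0000 ⇒ V=0.0000 continue | (k=4,j=4): S=123.0296, K−S=0.0000, hold=0.0000 ⇒ V=0.0000 continue  boundary S*=-
step 3: (k=3,j=0): S=64.3603, K−S=3.0797, hold=6.3658 ⇒ V=6.3658 continue | (k=3,j=1): S=77.4490, K−S=0.0000, hold=1.8694 ⇒ V=1.8694 continue | (k=3,j=2): S=93.1994, K−S=0.0000, hold=0.2596 ⇒ V=0.2596 continue | (k=3,j=3): S=112.1530, K−S=0.0000, hold=0.0000 ⇒ V=0.0000 continue  boundary S*=-
step 2: (k=2,j=0): S=70.6020, K−S=0.0000, hold=4.0695 ⇒ V=4.0695 continue | (k=2,j=1): S=84.9600, K−S=0.0000, hold=1.0525 ⇒ V=1.0525 continue | (k=2,j=2): S=102.2379, K−S=0.0000, hold=0.1284 ⇒ V=0.1284 continue  boundary S*=-
step 1: (k=1,j=0): S=77.4490, K−S=0.0000, hold=2.5313 ⇒ V=2.5313 continue | (k=1,j=1): S=93.1994, K−S=0.0000, hold=0.5838 ⇒ V=0.5838 continue  boundary S*=-
step 0: (k=0,j=0): S=84.9600, K−S=0.0000, hold=1.5396 ⇒ V=1.5396 continue  boundary S*=-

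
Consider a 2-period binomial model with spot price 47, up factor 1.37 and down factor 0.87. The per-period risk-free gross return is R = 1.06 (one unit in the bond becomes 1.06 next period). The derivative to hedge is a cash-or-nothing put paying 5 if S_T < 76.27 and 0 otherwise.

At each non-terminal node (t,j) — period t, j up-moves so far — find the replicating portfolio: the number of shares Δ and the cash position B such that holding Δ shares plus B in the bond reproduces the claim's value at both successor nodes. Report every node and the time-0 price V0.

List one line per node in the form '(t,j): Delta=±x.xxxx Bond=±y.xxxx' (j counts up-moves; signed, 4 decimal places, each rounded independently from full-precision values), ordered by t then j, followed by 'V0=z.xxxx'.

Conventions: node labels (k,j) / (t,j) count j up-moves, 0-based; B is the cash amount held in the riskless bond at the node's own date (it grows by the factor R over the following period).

(0,0): Delta=-0.0763 Bond=7.3923
(1,0): Delta=0.0000 Bond=4.7170
(1,1): Delta=-0.1553 Bond=12.9245
V0=3.8074

Risk-neutral probability p* = (R−d)/(u−d) = (1.06−0.87)/(1.37−0.87) = 0.3800.
Expiry values: V(2,0)=5.0000, V(2,1)=5.0000, V(2,2)=0.0000
Node (1,0) S=40.8900: V=(p*·5.0000+(1−p*)·5.0000)/1.06=4.7170; Δ=(5.0000−5.0000)/(56.0193−35.5743)=0.0000; B=V−Δ·S=4.7170
Node (1,1) S=64.3900: V=(p*·0.0000+(1−p*)·5.0000)/1.06=2.9245; Δ=(0.0000−5.0000)/(88.2143−56.0193)=-0.1553; B=V−Δ·S=12.9245
Node (0,0) S=47.0000: V=(p*·2.9245+(1−p*)·4.7170)/1.06=3.8074; Δ=(2.9245−4.7170)/(64.3900−40.8900)=-0.0763; B=V−Δ·S=7.3923
Check: Δ(0,0)·S0 + B(0,0) = 3.8074 = V0.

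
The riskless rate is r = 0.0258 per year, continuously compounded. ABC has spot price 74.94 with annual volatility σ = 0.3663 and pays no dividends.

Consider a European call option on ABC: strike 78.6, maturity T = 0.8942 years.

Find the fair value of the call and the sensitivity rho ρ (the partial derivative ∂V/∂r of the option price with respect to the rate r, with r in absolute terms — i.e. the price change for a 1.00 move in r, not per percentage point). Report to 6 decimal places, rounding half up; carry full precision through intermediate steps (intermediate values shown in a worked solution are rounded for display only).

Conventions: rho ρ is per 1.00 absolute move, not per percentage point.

price = 9.524862
ρ = 27.714150

σ√T = 0.3663·√0.8942 = 0.346381
d₁ = (ln(S/K) + (r+σ²/2)T) / (σ√T) = (ln(74.94/78.6) + (0.0258+0.3663²/2)·0.8942) / 0.346381 = (-0.047684 + 0.083060) / 0.346381 = 0.102131
d₂ = d₁ − σ√T = 0.102131 − 0.346381 = -0.244250
e^{−rT} = 0.977194
N(d₁) = 0.540674,  N(d₂) = 0.403519
Call price V = S·N(d₁) − K·e^{−rT}·N(d₂) = 40.518097 − 30.993234 = 9.524862
ρ = K·T·e^{−rT}·N(d₂) = 27.714150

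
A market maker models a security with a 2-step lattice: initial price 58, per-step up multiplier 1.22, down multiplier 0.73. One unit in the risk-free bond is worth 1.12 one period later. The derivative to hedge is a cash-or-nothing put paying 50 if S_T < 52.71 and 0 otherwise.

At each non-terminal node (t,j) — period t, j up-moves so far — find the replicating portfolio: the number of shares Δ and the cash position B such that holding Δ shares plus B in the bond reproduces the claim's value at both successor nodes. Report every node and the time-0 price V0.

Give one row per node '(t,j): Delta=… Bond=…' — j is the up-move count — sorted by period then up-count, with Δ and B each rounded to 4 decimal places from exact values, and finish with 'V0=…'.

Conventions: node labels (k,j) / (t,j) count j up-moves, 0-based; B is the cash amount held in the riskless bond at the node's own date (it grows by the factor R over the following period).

(0,0): Delta=-1.2502 Bond=87.1236
(1,0): Delta=0.0000 Bond=44.6429
(1,1): Delta=-1.4421 Bond=111.1516
V0=14.6091

Risk-neutral probability p* = (R−d)/(u−d) = (1.12−0.73)/(1.22−0.73) = 0.7959.
At maturity the claim pays: V(2,0)=50.0000, V(2,1)=50.0000, V(2,2)=0.0000
(1,0): S=42.3400. Δ = (V_up−V_dn)/(S_up−S_dn) = (50.0000−50.0000)/(51.6548−30.9082) = 0.0000. V = [p*·50.0000 + (1−p*)·50.0000]/1.12 = 44.6429. B = V − Δ·S = 44.6429.
(1,1): S=70.7600. Δ = (V_up−V_dn)/(S_up−S_dn) = (0.0000−50.0000)/(86.3272−51.6548) = -1.4421. V = [p*·0.0000 + (1−p*)·50.0000]/1.12 = 9.1108. B = V − Δ·S = 111.1516.
(0,0): S=58.0000. Δ = (V_up−V_dn)/(S_up−S_dn) = (9.1108−44.6429)/(70.7600−42.3400) = -1.2502. V = [p*·9.1108 + (1−p*)·44.6429]/1.12 = 14.6091. B = V − Δ·S = 87.1236.
Verification: the root portfolio costs Δ(0,0)·S0 + B(0,0) = 14.6091, matching V0.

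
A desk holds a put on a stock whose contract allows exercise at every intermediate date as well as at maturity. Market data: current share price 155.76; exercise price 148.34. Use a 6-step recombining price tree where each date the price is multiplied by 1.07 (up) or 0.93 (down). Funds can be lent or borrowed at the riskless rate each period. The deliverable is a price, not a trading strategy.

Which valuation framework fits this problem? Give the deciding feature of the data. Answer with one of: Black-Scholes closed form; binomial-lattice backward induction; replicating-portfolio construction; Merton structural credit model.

Key observation: the exercise right at every one of the 6 steps is what matters: each node needs max(148.34 − S, continuation), which only the stepwise tree valuation starting from spot 155.76 delivers.

framework: binomial-lattice backward induction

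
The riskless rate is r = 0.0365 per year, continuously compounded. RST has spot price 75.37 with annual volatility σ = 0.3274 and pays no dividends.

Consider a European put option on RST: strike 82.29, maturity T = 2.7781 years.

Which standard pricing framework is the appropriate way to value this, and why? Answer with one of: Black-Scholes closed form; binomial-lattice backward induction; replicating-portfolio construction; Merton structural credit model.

Key observation: everything needed for the exact continuous-time valuation of the European put on RST (strike 82.29) is given, and no feature rules the closed form out.

framework: Black-Scholes closed form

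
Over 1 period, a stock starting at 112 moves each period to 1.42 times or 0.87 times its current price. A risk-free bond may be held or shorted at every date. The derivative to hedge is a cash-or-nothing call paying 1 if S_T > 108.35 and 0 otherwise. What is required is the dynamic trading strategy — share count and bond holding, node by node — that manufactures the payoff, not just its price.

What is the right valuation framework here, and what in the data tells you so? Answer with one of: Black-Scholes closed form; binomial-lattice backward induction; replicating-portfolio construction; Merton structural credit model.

Key observation: what is demanded is not a single number but the (Δ, B) position at each node of the 1.42/0.87 tree starting at 112; constructing those positions is the replicating-portfolio method.

framework: replicating-portfolio construction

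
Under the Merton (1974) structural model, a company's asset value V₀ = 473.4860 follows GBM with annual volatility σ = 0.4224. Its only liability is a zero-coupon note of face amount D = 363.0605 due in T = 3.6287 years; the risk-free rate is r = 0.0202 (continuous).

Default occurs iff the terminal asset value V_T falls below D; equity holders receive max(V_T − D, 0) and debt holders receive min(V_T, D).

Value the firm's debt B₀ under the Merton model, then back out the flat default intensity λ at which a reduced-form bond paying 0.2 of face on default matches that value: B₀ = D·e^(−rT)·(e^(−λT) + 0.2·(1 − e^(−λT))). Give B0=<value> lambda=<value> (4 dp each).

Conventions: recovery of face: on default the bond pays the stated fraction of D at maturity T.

Equity is a call on the firm's assets struck at D = 363.0605:
d₁ = [ln(V₀/D) + (r + σ²/2)T] / (σ√T)
   = [ln(473.4860/363.0605) + (0.0202 + 0.5·0.4224²)·3.6287] / (0.4224·√3.6287)
   = [0.265553 + 0.397019] / 0.804636 = 0.823443
d₂ = d₁ − σ√T = 0.823443 − 0.804636 = 0.018807
N(d₁) = 0.794872,  N(d₂) = 0.507503,  e^(−rT) = 0.929322
E₀ = V₀·N(d₁) − D·e^(−rT)·N(d₂)
   = 473.4860·0.794872 − 363.0605·0.929322·0.507503 = 205.129301
B₀ = V₀ − E₀ = 473.4860 − 205.129301 = 268.356699
e^(−λT) = (B₀·e^(rT)/D − 0.2)/(1 − 0.2) = (268.3567·1.076053/363.0605 − 0.2)/0.8 = 0.74420771
λ = −ln(0.74420771)/3.6287 = 0.081416

B0=268.3567 lambda=0.0814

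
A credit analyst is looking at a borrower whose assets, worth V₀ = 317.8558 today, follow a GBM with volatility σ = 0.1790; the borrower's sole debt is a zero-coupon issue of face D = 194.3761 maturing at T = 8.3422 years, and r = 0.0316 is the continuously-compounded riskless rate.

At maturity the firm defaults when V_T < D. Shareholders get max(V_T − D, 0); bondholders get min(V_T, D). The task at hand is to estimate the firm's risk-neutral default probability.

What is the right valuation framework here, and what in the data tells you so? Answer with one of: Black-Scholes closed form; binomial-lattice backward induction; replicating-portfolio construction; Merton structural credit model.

Key observation: a levered firm with one bullet debt due at 8.3422 years is the canonical structural-credit setup: equity is a call on the firm's assets struck at the face value.

framework: Merton structural credit model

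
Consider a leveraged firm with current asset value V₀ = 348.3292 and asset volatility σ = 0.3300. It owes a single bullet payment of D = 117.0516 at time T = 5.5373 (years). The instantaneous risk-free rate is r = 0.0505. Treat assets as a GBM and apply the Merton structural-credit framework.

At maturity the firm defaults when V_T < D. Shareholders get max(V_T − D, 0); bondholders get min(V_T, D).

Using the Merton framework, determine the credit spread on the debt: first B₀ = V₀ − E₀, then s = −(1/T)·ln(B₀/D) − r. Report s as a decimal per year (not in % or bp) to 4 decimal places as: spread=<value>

spread=0.0041

With assets at 348.3292 and a single debt payment of 117.0516 at 5.5373 years:
d₁ = [ln(V₀/D) + (r + σ²/2)T] / (σ√T)
   = [ln(348.3292/117.0516) + (0.0505 + 0.5·0.3300²)·5.5373] / (0.3300·√5.5373)
   = [1.090533 + 0.581140] / 0.776538 = 2.152724
d₂ = d₁ − σ√T = 2.152724 − 0.776538 = 1.376185
N(d₁) = 0.984330,  N(d₂) = 0.915618,  e^(−rT) = 0.756061
E₀ = V₀·N(d₁) − D·e^(−rT)·N(d₂)
   = 348.3292·0.984330 − 117.0516·0.756061·0.915618 = 261.840361
B₀ = V₀ − E₀ = 348.3292 − 261.840361 = 86.488839
spread = −(1/T)·ln(B₀/D) − r = −(1/5.5373)·ln(86.488839/117.0516) − 0.0505 = 0.00414748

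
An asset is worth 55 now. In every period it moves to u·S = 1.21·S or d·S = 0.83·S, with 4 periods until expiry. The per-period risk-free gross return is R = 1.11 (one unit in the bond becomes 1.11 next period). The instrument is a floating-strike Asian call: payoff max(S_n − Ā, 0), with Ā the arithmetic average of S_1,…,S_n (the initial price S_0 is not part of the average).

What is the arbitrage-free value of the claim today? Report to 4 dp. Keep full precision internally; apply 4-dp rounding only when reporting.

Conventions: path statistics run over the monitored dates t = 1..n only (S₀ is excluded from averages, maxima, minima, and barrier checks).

price = 8.3836

With p* = (R−d)/(u−d) = 0.7368, sum probability × payoff across the paths and divide by R^4.
Enumerate all 2^4 = 16 price paths (U = up ×1.21, D = down ×0.83); each path with k up-moves has probability p*^k·(1−p*)^(4−k).
DDDD: Ā=35.2725, payoff=0.0000, prob=0.004796
UDDD: Ā=51.4213, payoff=0.0000, prob=0.013428
DUDD: Ā=46.1963, payoff=0.0000, prob=0.013428
UUDD: Ā=67.3464, payoff=0.0000, prob=0.037599
DDUD: Ā=41.8596, payoff=0.0000, prob=0.013428
UDUD: Ā=61.0242, payoff=0.0000, prob=0.037599
DUUD: Ā=55.7992, payoff=0.0000, prob=0.037599
UUUD: Ā=81.3458, payoff=0.0000, prob=0.105279
DDDU: Ā=38.2601, payoff=0.0000, prob=0.013428
UDDU: Ā=55.7767, payoff=0.0000, prob=0.037599
DUDU: Ā=50.5517, payoff=4.9223, prob=0.037599
UUDU: Ā=73.6959, payoff=7.1759, prob=0.105279
DDUU: Ā=46.2150, payoff=9.2591, prob=0.037599
UDUU: Ā=67.3736, payoff=13.4982, prob=0.105279
DUUU: Ā=62.1486, payoff=18.7232, prob=0.105279
UUUU: Ā=90.6022, payoff=27.2952, prob=0.294780
Price = Σ prob·payoff / R^4 = 12.726965 / 1.518070 = 8.3836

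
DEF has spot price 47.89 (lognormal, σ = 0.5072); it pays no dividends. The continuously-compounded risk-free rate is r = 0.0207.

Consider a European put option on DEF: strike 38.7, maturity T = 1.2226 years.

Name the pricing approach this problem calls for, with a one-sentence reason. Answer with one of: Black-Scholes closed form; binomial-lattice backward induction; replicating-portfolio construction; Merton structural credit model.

Key observation: a European claim on DEF (strike 38.7) — a lognormal (GBM) underlying with constant rate and volatility — has an exact closed-form value; no lattice or capital structure is involved.

framework: Black-Scholes closed form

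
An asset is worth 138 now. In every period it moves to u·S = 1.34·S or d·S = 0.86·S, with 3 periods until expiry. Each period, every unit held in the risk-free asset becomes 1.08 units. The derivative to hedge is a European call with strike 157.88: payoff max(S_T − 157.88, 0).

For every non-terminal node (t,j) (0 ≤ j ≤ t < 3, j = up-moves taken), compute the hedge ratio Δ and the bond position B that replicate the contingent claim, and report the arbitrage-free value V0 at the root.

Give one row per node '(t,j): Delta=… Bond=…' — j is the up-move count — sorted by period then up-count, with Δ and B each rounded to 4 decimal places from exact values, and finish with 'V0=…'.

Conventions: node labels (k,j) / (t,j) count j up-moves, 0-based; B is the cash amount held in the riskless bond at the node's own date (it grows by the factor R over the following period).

(0,0): Delta=0.6783 Bond=-65.3259
(1,0): Delta=0.4114 Bond=-38.8778
(1,1): Delta=0.8807 Bond=-107.9850
(2,0): Delta=0.0000 Bond=0.0000
(2,1): Delta=0.7234 Bond=-91.6103
(2,2): Delta=1.0000 Bond=-146.1852
V0=28.2758

Under the risk-neutral measure, an up-move has probability p* = (R−d)/(u−d) = 0.4583 and values discount at R = 1.08.
Expiry values: V(3,0)=0.0000, V(3,1)=0.0000, V(3,2)=55.2218, V(3,3)=174.1624
  t=2,j=0: stock 102.0648 → up 136.7668 (V=0.0000), down 87.7757 (V=0.0000). Price 0.0000; hedge Δ=0.0000, bond B=0.0000.
  t=2,j=1: stock 159.0312 → up 213.1018 (V=55.2218), down 136.7668 (V=0.0000). Price 23.4352; hedge Δ=0.7234, bond B=-91.6103.
  t=2,j=2: stock 247.7928 → up 332.0424 (V=174.1624), down 213.1018 (V=55.2218). Price 101.6076; hedge Δ=1.0000, bond B=-146.1852.
  t=1,j=0: stock 118.6800 → up 159.0312 (V=23.4352), down 102.0648 (V=0.0000). Price 9.9455; hedge Δ=0.4114, bond B=-38.8778.
  t=1,j=1: stock 184.9200 → up 247.7928 (V=101.6076), down 159.0312 (V=23.4352). Price 54.8743; hedge Δ=0.8807, bond B=-107.9850.
  t=0,j=0: stock 138.0000 → up 184.9200 (V=54.8743), down 118.6800 (V=9.9455). Price 28.2758; hedge Δ=0.6783, bond B=-65.3259.
Sanity check at the root: Δ(0,0)·S0 + B(0,0) reproduces V0 = 28.2758.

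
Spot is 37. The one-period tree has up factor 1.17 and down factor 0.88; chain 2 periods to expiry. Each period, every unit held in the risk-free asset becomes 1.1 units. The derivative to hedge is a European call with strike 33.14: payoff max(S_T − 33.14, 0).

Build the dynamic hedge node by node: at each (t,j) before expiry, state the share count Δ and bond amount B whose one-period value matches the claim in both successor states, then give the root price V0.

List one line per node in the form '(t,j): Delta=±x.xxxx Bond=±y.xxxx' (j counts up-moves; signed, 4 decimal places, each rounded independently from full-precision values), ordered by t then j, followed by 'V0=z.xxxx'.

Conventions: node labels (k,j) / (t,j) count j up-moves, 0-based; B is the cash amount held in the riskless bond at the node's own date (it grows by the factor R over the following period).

(0,0): Delta=0.9082 Bond=-23.7770
(1,0): Delta=0.5248 Bond=-13.6695
(1,1): Delta=1.0000 Bond=-30.1273
V0=9.8276

Since d<R<u, set p* = (R−d)/(u−d) = 0.7586; price each node as the discounted p*-expectation of its children.
At maturity the claim pays: V(2,0)=0.0000, V(2,1)=4.9552, V(2,2)=17.5093
Node (1,0) S=32.5600: V=(p*·4.9552+(1−p*)·0.0000)/1.1=3.4174; Δ=(4.9552−0.0000)/(38.0952−28.6528)=0.5248; B=V−Δ·S=-13.6695
Node (1,1) S=43.2900: V=(p*·17.5093+(1−p*)·4.9552)/1.1=13.1627; Δ=(17.5093−4.9552)/(50.6493−38.0952)=1.0000; B=V−Δ·S=-30.1273
Node (0,0) S=37.0000: V=(p*·13.1627+(1−p*)·3.4174)/1.1=9.8276; Δ=(13.1627−3.4174)/(43.2900−32.5600)=0.9082; B=V−Δ·S=-23.7770
As a check, the time-0 holding Δ(0,0)·S0 + B(0,0) comes to 9.8276 — exactly V0.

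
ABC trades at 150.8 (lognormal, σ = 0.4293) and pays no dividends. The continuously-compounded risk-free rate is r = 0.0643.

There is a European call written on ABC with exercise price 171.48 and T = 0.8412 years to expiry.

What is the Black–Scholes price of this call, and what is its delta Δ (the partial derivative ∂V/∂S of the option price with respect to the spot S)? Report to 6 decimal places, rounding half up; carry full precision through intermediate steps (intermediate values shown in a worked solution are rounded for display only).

price = 19.048664
Δ = 0.503134

σ√T = 0.4293·√0.8412 = 0.393741
d₁ = (ln(S/K) + (r+σ²/2)T) / (σ√T) = (ln(150.8/171.48) + (0.0643+0.4293²/2)·0.8412) / 0.393741 = (-0.128512 + 0.131605) / 0.393741 = 0.007855
d₂ = d₁ − σ√T = 0.007855 − 0.393741 = -0.385886
e^{−rT} = 0.947348
N(d₁) = 0.503134,  N(d₂) = 0.349791
Call price V = S·N(d₁) − K·e^{−rT}·N(d₂) = 75.872569 − 56.823904 = 19.048664
Δ = N(d₁) = 0.503134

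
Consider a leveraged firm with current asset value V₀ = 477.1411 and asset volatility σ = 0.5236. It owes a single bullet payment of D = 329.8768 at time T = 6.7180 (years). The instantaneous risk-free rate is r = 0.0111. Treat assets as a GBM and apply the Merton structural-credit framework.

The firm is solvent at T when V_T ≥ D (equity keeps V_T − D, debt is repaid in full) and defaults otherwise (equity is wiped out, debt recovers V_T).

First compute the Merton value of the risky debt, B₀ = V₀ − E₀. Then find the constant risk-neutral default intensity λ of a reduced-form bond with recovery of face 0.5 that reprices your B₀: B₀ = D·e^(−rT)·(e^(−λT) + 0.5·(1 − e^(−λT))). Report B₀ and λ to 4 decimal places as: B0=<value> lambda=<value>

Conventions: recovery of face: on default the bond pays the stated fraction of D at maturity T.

B0=186.0737 lambda=0.2285

Apply the equity-as-call identities (strike 329.8768, horizon 6.7180 years):
d₁ = [ln(V₀/D) + (r + σ²/2)T] / (σ√T)
   = [ln(477.1411/329.8768) + (0.0111 + 0.5·0.5236²)·6.7180] / (0.5236·√6.7180)
   = [0.369093 + 0.995463] / 1.357124 = 1.005476
d₂ = d₁ − σ√T = 1.005476 − 1.357124 = -0.351648
N(d₁) = 0.842666,  N(d₂) = 0.362551,  e^(−rT) = 0.928143
E₀ = V₀·N(d₁) − D·e^(−rT)·N(d₂)
   = 477.1411·0.842666 − 329.8768·0.928143·0.362551 = 291.067419
B₀ = V₀ − E₀ = 477.1411 − 291.067419 = 186.073681
e^(−λT) = (B₀·e^(rT)/D − 0.5)/(1 − 0.5) = (186.0737·1.077421/329.8768 − 0.5)/0.5 = 0.21548182
λ = −ln(0.21548182)/6.7180 = 0.228473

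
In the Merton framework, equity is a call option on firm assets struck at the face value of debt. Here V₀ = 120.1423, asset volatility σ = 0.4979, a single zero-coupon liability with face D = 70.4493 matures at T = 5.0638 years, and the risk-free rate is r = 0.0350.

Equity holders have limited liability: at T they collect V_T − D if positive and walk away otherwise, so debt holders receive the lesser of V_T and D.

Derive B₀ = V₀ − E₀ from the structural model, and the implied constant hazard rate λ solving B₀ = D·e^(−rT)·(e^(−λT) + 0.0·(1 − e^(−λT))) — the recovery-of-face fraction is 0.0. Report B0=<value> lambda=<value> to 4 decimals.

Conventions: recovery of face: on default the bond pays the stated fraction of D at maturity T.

Apply the equity-as-call identities (strike 70.4493, horizon 5.0638 years):
d₁ = [ln(V₀/D) + (r + σ²/2)T] / (σ√T)
   = [ln(120.1423/70.4493) + (0.0350 + 0.5·0.4979²)·5.0638] / (0.4979·√5.0638)
   = [0.533784 + 0.804902] / 1.120419 = 1.194808
d₂ = d₁ − σ√T = 1.194808 − 1.120419 = 0.074389
N(d₁) = 0.883919,  N(d₂) = 0.529650,  e^(−rT) = 0.837585
E₀ = V₀·N(d₁) − D·e^(−rT)·N(d₂)
   = 120.1423·0.883919 − 70.4493·0.837585·0.529650 = 74.942890
B₀ = V₀ − E₀ = 120.1423 − 74.942890 = 45.199410
e^(−λT) = (B₀·e^(rT)/D − 0)/(1 − 0) = (45.1994·1.193909/70.4493 − 0)/1 = 0.76599741
λ = −ln(0.76599741)/5.0638 = 0.052644

B0=45.1994 lambda=0.0526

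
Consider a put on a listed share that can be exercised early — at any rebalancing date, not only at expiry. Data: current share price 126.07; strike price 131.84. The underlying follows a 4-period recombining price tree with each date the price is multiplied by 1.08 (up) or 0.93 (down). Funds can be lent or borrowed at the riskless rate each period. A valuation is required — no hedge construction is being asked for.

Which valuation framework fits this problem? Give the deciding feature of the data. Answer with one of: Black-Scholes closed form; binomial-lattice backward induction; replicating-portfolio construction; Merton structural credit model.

Key observation: the exercise right at every one of the 4 steps is what matters: each node needs max(131.84 − S, continuation), which only the stepwise tree valuation starting from spot 126.07 delivers.

framework: binomial-lattice backward induction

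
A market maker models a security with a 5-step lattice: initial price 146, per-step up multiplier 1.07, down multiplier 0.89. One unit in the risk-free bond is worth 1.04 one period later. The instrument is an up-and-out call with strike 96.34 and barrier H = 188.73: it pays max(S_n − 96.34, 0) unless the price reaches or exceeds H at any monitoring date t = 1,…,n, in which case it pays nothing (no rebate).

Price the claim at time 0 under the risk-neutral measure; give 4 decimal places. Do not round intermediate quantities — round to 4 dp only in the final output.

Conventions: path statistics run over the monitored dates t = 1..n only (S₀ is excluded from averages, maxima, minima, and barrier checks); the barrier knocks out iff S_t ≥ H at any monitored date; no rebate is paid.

Risk-neutral up-probability p* = (R−d)/(u−d) = (1.04−0.89)/(1.07−0.89) = 0.8333; the claim prices as the p*-weighted sum of path payoffs discounted by R^5.
Enumerate all 2^5 = 32 price paths (U = up ×1.07, D = down ×0.89); each path with k up-moves has probability p*^k·(1−p*)^(5−k).
DDDDD: M=129.9400, payoff=0.0000, prob=0.000129
UDDDD: M=156.2200, payoff=1.6759, prob=0.000643
DUDDD: M=139.0358, payoff=1.6759, prob=0.000643
UUDDD: M=167.1554, payoff=21.4994, prob=0.003215
DDUDD: M=129.9400, payoff=1.6759, prob=0.000643
UDUDD: M=156.2200, payoff=21.4994, prob=0.003215
DUUDD: M=148.7683, payoff=21.4994, prob=0.003215
UUUDD: M=178.8563, payoff=45.3321, prob=0.016075
DDDUD: M=129.9400, payoff=1.6759, prob=0.000643
UDDUD: M=156.2200, payoff=21.4994, prob=0.003215
DUDUD: M=139.0358, payoff=21.4994, prob=0.003215
UUDUD: M=167.1554, payoff=45.3321, prob=0.016075
DDUUD: M=132.4038, payoff=21.4994, prob=0.003215
UDUUD: M=159.1821, payoff=45.3321, prob=0.016075
DUUUD: M=159.1821, payoff=45.3321, prob=0.016075
UUUUD: M=191.3762, payoff=0.0000, prob=0.080376
DDDDU: M=129.9400, payoff=1.6759, prob=0.000643
UDDDU: M=156.2200, payoff=21.4994, prob=0.003215
DUDDU: M=139.0358, payoff=21.4994, prob=0.003215
UUDDU: M=167.1554, payoff=45.3321, prob=0.016075
DDUDU: M=129.9400, payoff=21.4994, prob=0.003215
UDUDU: M=156.2200, payoff=45.3321, prob=0.016075
DUUDU: M=148.7683, payoff=45.3321, prob=0.016075
UUUDU: M=178.8563, payoff=73.9848, prob=0.080376
DDDUU: M=129.9400, payoff=21.4994, prob=0.003215
UDDUU: M=156.2200, payoff=45.3321, prob=0.016075
DUDUU: M=141.6721, payoff=45.3321, prob=0.016075
UUDUU: M=170.3248, payoff=73.9848, prob=0.080376
DDUUU: M=141.6721, payoff=45.3321, prob=0.016075
UDUUU: M=170.3248, payoff=73.9848, prob=0.080376
DUUUU: M=170.3248, payoff=73.9848, prob=0.080376
UUUUU: M=204.7726, payoff=0.0000, prob=0.401878
Price = Σ prob·payoff / R^5 = 31.770049 / 1.216653 = 26.1127

price = 26.1127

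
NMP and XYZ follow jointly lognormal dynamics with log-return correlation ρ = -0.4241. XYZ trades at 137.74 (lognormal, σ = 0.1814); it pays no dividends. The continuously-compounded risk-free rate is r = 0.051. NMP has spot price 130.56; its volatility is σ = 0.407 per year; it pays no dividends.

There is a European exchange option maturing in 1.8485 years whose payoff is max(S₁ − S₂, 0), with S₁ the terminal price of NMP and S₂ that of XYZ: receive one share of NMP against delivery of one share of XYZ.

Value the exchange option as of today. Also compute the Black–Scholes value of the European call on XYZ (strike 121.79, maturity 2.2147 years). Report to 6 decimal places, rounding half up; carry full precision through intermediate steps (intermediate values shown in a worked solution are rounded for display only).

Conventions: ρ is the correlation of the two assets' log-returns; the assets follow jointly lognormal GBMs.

exchange price = 32.965040
price(XYZ call K=121.79) = 32.416598

σ_eff = √(σ₁² + σ₂² − 2ρσ₁σ₂) = √(0.407² + 0.1814² − 2·-0.4241·0.407·0.1814) = 0.511055
d₁ = (ln(S₁/S₂) + (q₂ − q₁ + σ_eff²/2)T) / (σ_eff√T) = (ln(130.56/137.74) + (0.0 − 0.0 + 0.130589)·1.8485) / 0.694828 = 0.270366
d₂ = d₁ − σ_eff√T = 0.270366 − 0.694828 = -0.424462
N(d₁) = 0.606561,  N(d₂) = 0.335614
V = S₁·e^{−q₁T}·N(d₁) − S₂·e^{−q₂T}·N(d₂) = 79.192580 − 46.227539 = 32.965040
[vanilla: XYZ call K=121.79]
σ√T = 0.1814·√2.2147 = 0.269957
d₁ = (ln(S/K) + (r+σ²/2)T) / (σ√T) = (ln(137.74/121.79) + (0.051+0.1814²/2)·2.2147) / 0.269957 = (0.123070 + 0.149388) / 0.269957 = 1.009263
d₂ = d₁ − σ√T = 1.009263 − 0.269957 = 0.739306
e^{−rT} = 0.893196
N(d₁) = 0.843576,  N(d₂) = 0.770139
price = S·N(d₁) − K·e^{−rT}·N(d₂) = 116.194124 − 83.777526 = 32.416598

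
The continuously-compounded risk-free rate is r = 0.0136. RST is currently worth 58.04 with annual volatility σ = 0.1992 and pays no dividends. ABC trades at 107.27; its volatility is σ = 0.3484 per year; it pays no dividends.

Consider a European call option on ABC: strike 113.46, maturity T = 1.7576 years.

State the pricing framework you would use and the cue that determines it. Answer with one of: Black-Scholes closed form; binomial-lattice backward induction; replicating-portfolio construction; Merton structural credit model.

framework: Black-Scholes closed form

Key observation: the strike-113.46 call on ABC is European-exercise on a continuously-modelled lognormal underlying, so its value is a single closed-form evaluation.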